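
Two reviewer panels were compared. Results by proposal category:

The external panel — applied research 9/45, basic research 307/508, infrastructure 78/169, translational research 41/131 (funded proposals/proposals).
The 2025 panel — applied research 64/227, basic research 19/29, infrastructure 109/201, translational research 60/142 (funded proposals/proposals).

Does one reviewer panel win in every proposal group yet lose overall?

Applied research: the external panel 9/45 = 20.0%, the 2025 panel 64/227 = 28.2% → the 2025 panel
Basic research: the external panel 307/508 = 60.4%, the 2025 panel 19/29 = 65.5% → the 2025 panel
Infrastructure: the external panel 78/169 = 46.2%, the 2025 panel 109/201 = 54.2% → the 2025 panel
Translational research: the external panel 41/131 = 31.3%, the 2025 panel 60/142 = 42.3% → the 2025 panel
Overall: the external panel 435/853 = 51.0%, the 2025 panel 252/599 = 42.1% → the external panel
The 2025 panel wins each proposal group but the external panel wins overall — the comparison reverses. The 2025 panel's proposals skew toward applied research, which has a lower base rate.

Yes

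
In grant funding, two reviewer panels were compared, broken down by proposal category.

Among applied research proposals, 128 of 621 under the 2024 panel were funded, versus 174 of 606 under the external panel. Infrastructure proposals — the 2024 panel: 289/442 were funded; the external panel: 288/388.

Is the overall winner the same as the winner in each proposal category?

Applied research: the 2024 panel 128/621 = 20.6%, the external panel 174/606 = 28.7% → the external panel
Infrastructure: the 2024 panel 289/442 = 65.4%, the external panel 288/388 = 74.2% → the external panel
Overall: the 2024 panel 417/1063 = 39.2%, the external panel 462/994 = 46.5% → the external panel
The external panel wins overall and in every proposal group — no reversal.

Yes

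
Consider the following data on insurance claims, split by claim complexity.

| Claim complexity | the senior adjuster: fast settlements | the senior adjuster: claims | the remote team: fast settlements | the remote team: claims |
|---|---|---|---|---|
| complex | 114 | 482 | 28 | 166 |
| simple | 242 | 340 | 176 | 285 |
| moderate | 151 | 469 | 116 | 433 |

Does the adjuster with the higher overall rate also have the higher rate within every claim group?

Yes

Complex: the senior adjuster 114/482 = 23.7%, the remote team 28/166 = 16.9% → the senior adjuster
Simple: the senior adjuster 242/340 = 71.2%, the remote team 176/285 = 61.8% → the senior adjuster
Moderate: the senior adjuster 151/469 = 32.2%, the remote team 116/433 = 26.8% → the senior adjuster
Overall: the senior adjuster 507/1291 = 39.3%, the remote team 320/884 = 36.2% → the senior adjuster
The senior adjuster wins overall and in every claim group — no reversal.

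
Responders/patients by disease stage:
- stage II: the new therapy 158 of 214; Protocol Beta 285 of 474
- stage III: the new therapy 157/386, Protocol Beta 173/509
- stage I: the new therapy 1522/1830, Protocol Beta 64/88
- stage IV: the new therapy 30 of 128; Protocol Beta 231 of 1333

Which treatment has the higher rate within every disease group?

Stage II: the new therapy 158/214 = 73.8%, Protocol Beta 285/474 = 60.1% → the new therapy
Stage III: the new therapy 157/386 = 40.7%, Protocol Beta 173/509 = 34.0% → the new therapy
Stage I: the new therapy 1522/1830 = 83.2%, Protocol Beta 64/88 = 72.7% → the new therapy
Stage IV: the new therapy 30/128 = 23.4%, Protocol Beta 231/1333 = 17.3% → the new therapy
The new therapy has the higher rate in all 4 groups.

the new therapy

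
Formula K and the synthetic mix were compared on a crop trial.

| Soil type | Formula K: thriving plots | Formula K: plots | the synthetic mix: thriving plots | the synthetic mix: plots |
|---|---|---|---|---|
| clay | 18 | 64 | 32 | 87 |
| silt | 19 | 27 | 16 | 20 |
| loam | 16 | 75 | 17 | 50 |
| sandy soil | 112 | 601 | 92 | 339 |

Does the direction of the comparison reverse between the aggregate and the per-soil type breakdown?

Clay: Formula K 18/64 = 28.1%, the synthetic mix 32/87 = 36.8% → the synthetic mix
Silt: Formula K 19/27 = 70.4%, the synthetic mix 16/20 = 80.0% → the synthetic mix
Loam: Formula K 16/75 = 21.3%, the synthetic mix 17/50 = 34.0% → the synthetic mix
Sandy soil: Formula K 112/601 = 18.6%, the synthetic mix 92/339 = 27.1% → the synthetic mix
Overall: Formula K 165/767 = 21.5%, the synthetic mix 157/496 = 31.7% → the synthetic mix
The synthetic mix wins overall and in every soil group — no reversal.

No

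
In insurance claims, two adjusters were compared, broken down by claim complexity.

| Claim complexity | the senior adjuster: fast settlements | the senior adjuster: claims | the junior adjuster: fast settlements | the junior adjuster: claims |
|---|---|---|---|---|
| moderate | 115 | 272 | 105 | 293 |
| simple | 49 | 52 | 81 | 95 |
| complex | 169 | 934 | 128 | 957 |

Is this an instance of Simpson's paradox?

Moderate: the senior adjuster 115/272 = 42.3%, the junior adjuster 105/293 = 35.8% → the senior adjuster
Simple: the senior adjuster 49/52 = 94.2%, the junior adjuster 81/95 = 85.3% → the senior adjuster
Complex: the senior adjuster 169/934 = 18.1%, the junior adjuster 128/957 = 13.4% → the senior adjuster
Overall: the senior adjuster 333/1258 = 26.5%, the junior adjuster 314/1345 = 23.3% → the senior adjuster
The senior adjuster wins overall and in every claim group — no reversal.

No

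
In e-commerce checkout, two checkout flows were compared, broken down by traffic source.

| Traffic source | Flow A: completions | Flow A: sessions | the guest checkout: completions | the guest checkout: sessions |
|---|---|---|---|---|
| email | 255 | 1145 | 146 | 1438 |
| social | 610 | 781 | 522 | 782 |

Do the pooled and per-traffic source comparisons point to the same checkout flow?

Email: Flow A 255/1145 = 22.3%, the guest checkout 146/1438 = 10.2% → Flow A
Social: Flow A 610/781 = 78.1%, the guest checkout 522/782 = 66.8% → Flow A
Overall: Flow A 865/1926 = 44.9%, the guest checkout 668/2220 = 30.1% → Flow A
Flow A wins overall and in every traffic group — no reversal.

Yes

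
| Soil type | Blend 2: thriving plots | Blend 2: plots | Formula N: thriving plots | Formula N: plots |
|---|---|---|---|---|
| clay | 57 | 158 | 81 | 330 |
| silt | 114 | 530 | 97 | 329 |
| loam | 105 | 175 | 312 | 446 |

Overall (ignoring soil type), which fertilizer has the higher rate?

Clay: Blend 2 57/158 = 36.1%, Formula N 81/330 = 24.5% → Blend 2
Silt: Blend 2 114/530 = 21.5%, Formula N 97/329 = 29.5% → Formula N
Loam: Blend 2 105/175 = 60.0%, Formula N 312/446 = 70.0% → Formula N
Overall: Blend 2 276/863 = 32.0%, Formula N 490/1105 = 44.3% → Formula N
(Neither sweeps every soil group, but Formula N has the higher pooled rate.)

Formula N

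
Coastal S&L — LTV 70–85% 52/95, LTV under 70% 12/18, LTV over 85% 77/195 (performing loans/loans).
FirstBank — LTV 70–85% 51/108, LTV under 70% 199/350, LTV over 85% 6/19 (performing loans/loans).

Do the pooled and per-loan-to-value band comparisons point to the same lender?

LTV 70–85%: Coastal S&L 52/95 = 54.7%, FirstBank 51/108 = 47.2% → Coastal S&L
LTV under 70%: Coastal S&L 12/18 = 66.7%, FirstBank 199/350 = 56.9% → Coastal S&L
LTV over 85%: Coastal S&L 77/195 = 39.5%, FirstBank 6/19 = 31.6% → Coastal S&L
Overall: Coastal S&L 141/308 = 45.8%, FirstBank 256/477 = 53.7% → FirstBank
Coastal S&L wins each loan-to-value group but FirstBank wins overall — the comparison reverses. Coastal S&L's loans skew toward LTV over 85%, which has a lower base rate.

No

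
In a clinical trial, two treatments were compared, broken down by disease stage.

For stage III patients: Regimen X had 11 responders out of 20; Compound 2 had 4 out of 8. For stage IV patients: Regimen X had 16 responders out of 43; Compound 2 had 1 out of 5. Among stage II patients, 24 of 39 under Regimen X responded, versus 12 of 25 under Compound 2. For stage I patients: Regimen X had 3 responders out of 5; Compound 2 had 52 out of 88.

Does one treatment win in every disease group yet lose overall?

Stage III: Regimen X 11/20 = 55.0%, Compound 2 4/8 = 50.0% → Regimen X
Stage IV: Regimen X 16/43 = 37.2%, Compound 2 1/5 = 20.0% → Regimen X
Stage II: Regimen X 24/39 = 61.5%, Compound 2 12/25 = 48.0% → Regimen X
Stage I: Regimen X 3/5 = 60.0%, Compound 2 52/88 = 59.1% → Regimen X
Overall: Regimen X 54/107 = 50.5%, Compound 2 69/126 = 54.8% → Compound 2
Regimen X wins each disease group but Compound 2 wins overall — the comparison reverses. Regimen X's patients skew toward stage IV, which has a lower base rate.

Yes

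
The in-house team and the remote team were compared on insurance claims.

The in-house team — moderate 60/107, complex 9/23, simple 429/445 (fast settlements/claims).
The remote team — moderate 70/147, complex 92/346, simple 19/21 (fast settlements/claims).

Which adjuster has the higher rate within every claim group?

the in-house team

Moderate: the in-house team 60/107 = 56.1%, the remote team 70/147 = 47.6% → the in-house team
Complex: the in-house team 9/23 = 39.1%, the remote team 92/346 = 26.6% → the in-house team
Simple: the in-house team 429/445 = 96.4%, the remote team 19/21 = 90.5% → the in-house team
The in-house team has the higher rate in all 3 groups.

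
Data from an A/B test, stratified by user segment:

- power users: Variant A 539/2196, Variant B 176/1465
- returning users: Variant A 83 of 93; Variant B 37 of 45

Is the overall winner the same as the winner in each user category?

Power users: Variant A 539/2196 = 24.5%, Variant B 176/1465 = 12.0% → Variant A
Returning users: Variant A 83/93 = 89.2%, Variant B 37/45 = 82.2% → Variant A
Overall: Variant A 622/2289 = 27.2%, Variant B 213/1510 = 14.1% → Variant A
Variant A wins overall and in every user group — no reversal.

Yes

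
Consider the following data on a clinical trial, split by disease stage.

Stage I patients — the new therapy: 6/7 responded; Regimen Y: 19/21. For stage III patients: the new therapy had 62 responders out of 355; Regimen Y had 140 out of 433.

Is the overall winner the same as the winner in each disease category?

Yes

Stage I: the new therapy 6/7 = 85.7%, Regimen Y 19/21 = 90.5% → Regimen Y
Stage III: the new therapy 62/355 = 17.5%, Regimen Y 140/433 = 32.3% → Regimen Y
Overall: the new therapy 68/362 = 18.8%, Regimen Y 159/454 = 35.0% → Regimen Y
Regimen Y wins overall and in every disease group — no reversal.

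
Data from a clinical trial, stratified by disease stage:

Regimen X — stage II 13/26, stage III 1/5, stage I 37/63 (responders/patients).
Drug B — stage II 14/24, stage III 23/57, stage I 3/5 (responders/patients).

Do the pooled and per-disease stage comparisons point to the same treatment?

No

Stage II: Regimen X 13/26 = 50.0%, Drug B 14/24 = 58.3% → Drug B
Stage III: Regimen X 1/5 = 20.0%, Drug B 23/57 = 40.4% → Drug B
Stage I: Regimen X 37/63 = 58.7%, Drug B 3/5 = 60.0% → Drug B
Overall: Regimen X 51/94 = 54.3%, Drug B 40/86 = 46.5% → Regimen X
Drug B wins each disease group but Regimen X wins overall — the comparison reverses. Drug B's patients skew toward stage III, which has a lower base rate.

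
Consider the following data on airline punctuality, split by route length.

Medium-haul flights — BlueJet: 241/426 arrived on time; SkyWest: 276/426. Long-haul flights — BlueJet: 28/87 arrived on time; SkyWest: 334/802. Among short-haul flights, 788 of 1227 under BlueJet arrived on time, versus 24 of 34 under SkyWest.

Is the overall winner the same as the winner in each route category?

Medium-haul: BlueJet 241/426 = 56.6%, SkyWest 276/426 = 64.8% → SkyWest
Long-haul: BlueJet 28/87 = 32.2%, SkyWest 334/802 = 41.6% → SkyWest
Short-haul: BlueJet 788/1227 = 64.2%, SkyWest 24/34 = 70.6% → SkyWest
Overall: BlueJet 1057/1740 = 60.7%, SkyWest 634/1262 = 50.2% → BlueJet
SkyWest wins each route group but BlueJet wins overall — the comparison reverses. SkyWest's flights skew toward long-haul, which has a lower base rate.

No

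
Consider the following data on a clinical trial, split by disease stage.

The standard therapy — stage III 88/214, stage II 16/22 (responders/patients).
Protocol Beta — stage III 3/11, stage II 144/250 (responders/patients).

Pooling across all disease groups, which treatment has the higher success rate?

Protocol Beta

Stage III: the standard therapy 88/214 = 41.1%, Protocol Beta 3/11 = 27.3% → the standard therapy
Stage II: the standard therapy 16/22 = 72.7%, Protocol Beta 144/250 = 57.6% → the standard therapy
Overall: the standard therapy 104/236 = 44.1%, Protocol Beta 147/261 = 56.3% → Protocol Beta
(The standard therapy wins every disease group but Protocol Beta wins overall — the standard therapy's patients skew toward the low-rate stage III group.)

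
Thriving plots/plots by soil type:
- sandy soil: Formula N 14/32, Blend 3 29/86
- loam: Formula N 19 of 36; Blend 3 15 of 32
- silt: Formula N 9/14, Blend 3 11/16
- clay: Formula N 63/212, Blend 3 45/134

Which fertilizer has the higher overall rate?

Sandy soil: Formula N 14/32 = 43.8%, Blend 3 29/86 = 33.7% → Formula N
Loam: Formula N 19/36 = 52.8%, Blend 3 15/32 = 46.9% → Formula N
Silt: Formula N 9/14 = 64.3%, Blend 3 11/16 = 68.8% → Blend 3
Clay: Formula N 63/212 = 29.7%, Blend 3 45/134 = 33.6% → Blend 3
Overall: Formula N 105/294 = 35.7%, Blend 3 100/268 = 37.3% → Blend 3
(Neither sweeps every soil group, but Blend 3 has the higher pooled rate.)

Blend 3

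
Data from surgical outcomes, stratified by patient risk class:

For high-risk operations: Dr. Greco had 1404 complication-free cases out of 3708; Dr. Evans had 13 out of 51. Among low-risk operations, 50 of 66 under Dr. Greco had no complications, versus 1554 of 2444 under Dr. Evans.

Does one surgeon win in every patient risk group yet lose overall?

Yes

High-risk: Dr. Greco 1404/3708 = 37.9%, Dr. Evans 13/51 = 25.5% → Dr. Greco
Low-risk: Dr. Greco 50/66 = 75.8%, Dr. Evans 1554/2444 = 63.6% → Dr. Greco
Overall: Dr. Greco 1454/3774 = 38.5%, Dr. Evans 1567/2495 = 62.8% → Dr. Evans
Dr. Greco wins each patient risk group but Dr. Evans wins overall — the comparison reverses. Dr. Greco's operations skew toward high-risk, which has a lower base rate.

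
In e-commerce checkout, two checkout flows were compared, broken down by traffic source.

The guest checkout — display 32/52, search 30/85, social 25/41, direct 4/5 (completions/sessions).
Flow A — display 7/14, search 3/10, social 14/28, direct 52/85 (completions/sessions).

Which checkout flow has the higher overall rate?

Flow A

Display: the guest checkout 32/52 = 61.5%, Flow A 7/14 = 50.0% → the guest checkout
Search: the guest checkout 30/85 = 35.3%, Flow A 3/10 = 30.0% → the guest checkout
Social: the guest checkout 25/41 = 61.0%, Flow A 14/28 = 50.0% → the guest checkout
Direct: the guest checkout 4/5 = 80.0%, Flow A 52/85 = 61.2% → the guest checkout
Overall: the guest checkout 91/183 = 49.7%, Flow A 76/137 = 55.5% → Flow A
(The guest checkout wins every traffic group but Flow A wins overall — the guest checkout's sessions skew toward the low-rate search group.)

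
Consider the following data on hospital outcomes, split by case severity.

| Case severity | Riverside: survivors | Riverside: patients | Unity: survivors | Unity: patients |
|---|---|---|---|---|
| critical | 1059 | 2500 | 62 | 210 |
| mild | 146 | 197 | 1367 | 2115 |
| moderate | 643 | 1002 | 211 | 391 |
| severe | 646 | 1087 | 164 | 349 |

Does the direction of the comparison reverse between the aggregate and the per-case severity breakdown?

Yes

Critical: Riverside 1059/2500 = 42.4%, Unity 62/210 = 29.5% → Riverside
Mild: Riverside 146/197 = 74.1%, Unity 1367/2115 = 64.6% → Riverside
Moderate: Riverside 643/1002 = 64.2%, Unity 211/391 = 54.0% → Riverside
Severe: Riverside 646/1087 = 59.4%, Unity 164/349 = 47.0% → Riverside
Overall: Riverside 2494/4786 = 52.1%, Unity 1804/3065 = 58.9% → Unity
Riverside wins each case group but Unity wins overall — the comparison reverses. Riverside's patients skew toward critical, which has a lower base rate.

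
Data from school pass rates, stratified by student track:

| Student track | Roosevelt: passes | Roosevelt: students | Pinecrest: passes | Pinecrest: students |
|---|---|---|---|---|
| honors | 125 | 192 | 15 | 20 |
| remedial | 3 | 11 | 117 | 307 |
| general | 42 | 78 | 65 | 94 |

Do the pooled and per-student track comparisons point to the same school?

No

Honors: Roosevelt 125/192 = 65.1%, Pinecrest 15/20 = 75.0% → Pinecrest
Remedial: Roosevelt 3/11 = 27.3%, Pinecrest 117/307 = 38.1% → Pinecrest
General: Roosevelt 42/78 = 53.8%, Pinecrest 65/94 = 69.1% → Pinecrest
Overall: Roosevelt 170/281 = 60.5%, Pinecrest 197/421 = 46.8% → Roosevelt
Pinecrest wins each student group but Roosevelt wins overall — the comparison reverses. Pinecrest's students skew toward remedial, which has a lower base rate.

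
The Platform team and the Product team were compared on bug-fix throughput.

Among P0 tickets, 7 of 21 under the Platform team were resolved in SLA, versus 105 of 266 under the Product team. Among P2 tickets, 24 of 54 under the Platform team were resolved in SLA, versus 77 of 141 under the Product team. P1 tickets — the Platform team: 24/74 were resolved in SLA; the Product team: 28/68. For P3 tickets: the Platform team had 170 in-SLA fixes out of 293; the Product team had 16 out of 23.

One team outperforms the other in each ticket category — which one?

P0: the Platform team 7/21 = 33.3%, the Product team 105/266 = 39.5% → the Product team
P2: the Platform team 24/54 = 44.4%, the Product team 77/141 = 54.6% → the Product team
P1: the Platform team 24/74 = 32.4%, the Product team 28/68 = 41.2% → the Product team
P3: the Platform team 170/293 = 58.0%, the Product team 16/23 = 69.6% → the Product team
The Product team has the higher rate in all 4 groups.

the Product team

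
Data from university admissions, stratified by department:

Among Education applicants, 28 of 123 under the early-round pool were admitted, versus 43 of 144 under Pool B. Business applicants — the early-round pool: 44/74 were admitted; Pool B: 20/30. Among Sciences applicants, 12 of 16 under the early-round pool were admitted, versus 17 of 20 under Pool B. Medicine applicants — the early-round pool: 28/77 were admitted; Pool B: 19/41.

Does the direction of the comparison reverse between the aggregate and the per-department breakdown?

No

Education: the early-round pool 28/123 = 22.8%, Pool B 43/144 = 29.9% → Pool B
Business: the early-round pool 44/74 = 59.5%, Pool B 20/30 = 66.7% → Pool B
Sciences: the early-round pool 12/16 = 75.0%, Pool B 17/20 = 85.0% → Pool B
Medicine: the early-round pool 28/77 = 36.4%, Pool B 19/41 = 46.3% → Pool B
Overall: the early-round pool 112/290 = 38.6%, Pool B 99/235 = 42.1% → Pool B
Pool B wins overall and in every department group — no reversal.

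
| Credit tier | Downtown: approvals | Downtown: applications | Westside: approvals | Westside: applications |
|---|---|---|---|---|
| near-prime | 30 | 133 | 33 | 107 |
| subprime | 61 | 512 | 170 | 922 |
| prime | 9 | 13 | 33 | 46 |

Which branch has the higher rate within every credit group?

Near-prime: Downtown 30/133 = 22.6%, Westside 33/107 = 30.8% → Westside
Subprime: Downtown 61/512 = 11.9%, Westside 170/922 = 18.4% → Westside
Prime: Downtown 9/13 = 69.2%, Westside 33/46 = 71.7% → Westside
Westside has the higher rate in all 3 groups.

Westside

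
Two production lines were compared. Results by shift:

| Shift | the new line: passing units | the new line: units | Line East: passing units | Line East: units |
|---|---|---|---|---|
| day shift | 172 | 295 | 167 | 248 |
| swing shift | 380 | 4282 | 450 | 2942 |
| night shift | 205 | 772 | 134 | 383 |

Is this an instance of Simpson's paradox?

No

Day shift: the new line 172/295 = 58.3%, Line East 167/248 = 67.3% → Line East
Swing shift: the new line 380/4282 = 8.9%, Line East 450/2942 = 15.3% → Line East
Night shift: the new line 205/772 = 26.6%, Line East 134/383 = 35.0% → Line East
Overall: the new line 757/5349 = 14.2%, Line East 751/3573 = 21.0% → Line East
Line East wins overall and in every shift group — no reversal.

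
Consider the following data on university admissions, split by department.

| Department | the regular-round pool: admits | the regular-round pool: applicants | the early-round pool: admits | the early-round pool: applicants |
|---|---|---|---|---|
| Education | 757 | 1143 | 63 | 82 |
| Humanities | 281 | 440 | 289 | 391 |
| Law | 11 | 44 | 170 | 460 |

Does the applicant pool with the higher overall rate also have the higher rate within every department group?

Education: the regular-round pool 757/1143 = 66.2%, the early-round pool 63/82 = 76.8% → the early-round pool
Humanities: the regular-round pool 281/440 = 63.9%, the early-round pool 289/391 = 73.9% → the early-round pool
Law: the regular-round pool 11/44 = 25.0%, the early-round pool 170/460 = 37.0% → the early-round pool
Overall: the regular-round pool 1049/1627 = 64.5%, the early-round pool 522/933 = 55.9% → the regular-round pool
The early-round pool wins each department group but the regular-round pool wins overall — the comparison reverses. The early-round pool's applicants skew toward Law, which has a lower base rate.

No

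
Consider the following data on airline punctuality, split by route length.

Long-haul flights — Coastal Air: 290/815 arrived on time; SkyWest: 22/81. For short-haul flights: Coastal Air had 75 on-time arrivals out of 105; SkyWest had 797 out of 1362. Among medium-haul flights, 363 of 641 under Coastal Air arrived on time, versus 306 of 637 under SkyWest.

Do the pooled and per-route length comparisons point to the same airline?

Long-haul: Coastal Air 290/815 = 35.6%, SkyWest 22/81 = 27.2% → Coastal Air
Short-haul: Coastal Air 75/105 = 71.4%, SkyWest 797/1362 = 58.5% → Coastal Air
Medium-haul: Coastal Air 363/641 = 56.6%, SkyWest 306/637 = 48.0% → Coastal Air
Overall: Coastal Air 728/1561 = 46.6%, SkyWest 1125/2080 = 54.1% → SkyWest
Coastal Air wins each route group but SkyWest wins overall — the comparison reverses. Coastal Air's flights skew toward long-haul, which has a lower base rate.

No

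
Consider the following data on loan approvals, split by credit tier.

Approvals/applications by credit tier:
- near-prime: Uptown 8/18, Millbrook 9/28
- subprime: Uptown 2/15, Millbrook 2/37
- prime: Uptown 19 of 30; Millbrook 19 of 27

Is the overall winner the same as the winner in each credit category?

Near-prime: Uptown 8/18 = 44.4%, Millbrook 9/28 = 32.1% → Uptown
Subprime: Uptown 2/15 = 13.3%, Millbrook 2/37 = 5.4% → Uptown
Prime: Uptown 19/30 = 63.3%, Millbrook 19/27 = 70.4% → Millbrook
Overall: Uptown 29/63 = 46.0%, Millbrook 30/92 = 32.6% → Uptown
Neither sweeps: Uptown wins 2 of 3 groups, Millbrook wins 1. Uptown wins overall but not every group — no Simpson reversal.

No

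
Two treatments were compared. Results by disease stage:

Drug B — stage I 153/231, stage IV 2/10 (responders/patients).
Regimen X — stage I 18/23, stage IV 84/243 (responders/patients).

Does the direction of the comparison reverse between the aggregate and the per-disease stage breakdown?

Stage I: Drug B 153/231 = 66.2%, Regimen X 18/23 = 78.3% → Regimen X
Stage IV: Drug B 2/10 = 20.0%, Regimen X 84/243 = 34.6% → Regimen X
Overall: Drug B 155/241 = 64.3%, Regimen X 102/266 = 38.3% → Drug B
Regimen X wins each disease group but Drug B wins overall — the comparison reverses. Regimen X's patients skew toward stage IV, which has a lower base rate.

Yes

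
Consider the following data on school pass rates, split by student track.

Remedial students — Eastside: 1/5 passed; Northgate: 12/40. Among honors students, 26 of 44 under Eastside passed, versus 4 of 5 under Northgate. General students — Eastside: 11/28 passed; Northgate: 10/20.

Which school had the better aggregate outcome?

Remedial: Eastside 1/5 = 20.0%, Northgate 12/40 = 30.0% → Northgate
Honors: Eastside 26/44 = 59.1%, Northgate 4/5 = 80.0% → Northgate
General: Eastside 11/28 = 39.3%, Northgate 10/20 = 50.0% → Northgate
Overall: Eastside 38/77 = 49.4%, Northgate 26/65 = 40.0% → Eastside
(Northgate wins every student group but Eastside wins overall — Northgate's students skew toward the low-rate remedial group.)

Eastside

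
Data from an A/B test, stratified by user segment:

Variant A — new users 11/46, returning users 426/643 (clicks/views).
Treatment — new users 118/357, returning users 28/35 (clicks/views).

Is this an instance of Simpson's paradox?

Yes

New users: Variant A 11/46 = 23.9%, Treatment 118/357 = 33.1% → Treatment
Returning users: Variant A 426/643 = 66.3%, Treatment 28/35 = 80.0% → Treatment
Overall: Variant A 437/689 = 63.4%, Treatment 146/392 = 37.2% → Variant A
Treatment wins each user group but Variant A wins overall — the comparison reverses. Treatment's views skew toward new users, which has a lower base rate.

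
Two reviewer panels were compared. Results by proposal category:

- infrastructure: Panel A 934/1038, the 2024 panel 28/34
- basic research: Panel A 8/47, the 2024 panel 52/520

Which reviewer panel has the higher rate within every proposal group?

Infrastructure: Panel A 934/1038 = 90.0%, the 2024 panel 28/34 = 82.4% → Panel A
Basic research: Panel A 8/47 = 17.0%, the 2024 panel 52/520 = 10.0% → Panel A
Panel A has the higher rate in both groups.

Panel A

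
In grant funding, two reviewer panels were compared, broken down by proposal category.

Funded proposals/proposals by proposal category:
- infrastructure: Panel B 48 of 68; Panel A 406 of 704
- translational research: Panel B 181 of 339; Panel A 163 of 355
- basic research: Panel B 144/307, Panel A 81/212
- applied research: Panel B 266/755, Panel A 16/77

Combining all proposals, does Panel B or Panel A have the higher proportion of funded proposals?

Infrastructure: Panel B 48/68 = 70.6%, Panel A 406/704 = 57.7% → Panel B
Translational research: Panel B 181/339 = 53.4%, Panel A 163/355 = 45.9% → Panel B
Basic research: Panel B 144/307 = 46.9%, Panel A 81/212 = 38.2% → Panel B
Applied research: Panel B 266/755 = 35.2%, Panel A 16/77 = 20.8% → Panel B
Overall: Panel B 639/1469 = 43.5%, Panel A 666/1348 = 49.4% → Panel A
(Panel B wins every proposal group but Panel A wins overall — Panel B's proposals skew toward the low-rate applied research group.)

Panel A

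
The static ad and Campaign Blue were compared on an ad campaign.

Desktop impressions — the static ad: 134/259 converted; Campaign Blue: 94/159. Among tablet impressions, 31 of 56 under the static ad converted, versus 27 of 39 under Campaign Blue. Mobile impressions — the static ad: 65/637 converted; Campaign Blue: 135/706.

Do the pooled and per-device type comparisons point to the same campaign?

Desktop: the static ad 134/259 = 51.7%, Campaign Blue 94/159 = 59.1% → Campaign Blue
Tablet: the static ad 31/56 = 55.4%, Campaign Blue 27/39 = 69.2% → Campaign Blue
Mobile: the static ad 65/637 = 10.2%, Campaign Blue 135/706 = 19.1% → Campaign Blue
Overall: the static ad 230/952 = 24.2%, Campaign Blue 256/904 = 28.3% → Campaign Blue
Campaign Blue wins overall and in every device group — no reversal.

Yes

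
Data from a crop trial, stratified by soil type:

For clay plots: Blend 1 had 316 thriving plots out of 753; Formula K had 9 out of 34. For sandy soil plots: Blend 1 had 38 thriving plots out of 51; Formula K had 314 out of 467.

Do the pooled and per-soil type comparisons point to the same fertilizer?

No

Clay: Blend 1 316/753 = 42.0%, Formula K 9/34 = 26.5% → Blend 1
Sandy soil: Blend 1 38/51 = 74.5%, Formula K 314/467 = 67.2% → Blend 1
Overall: Blend 1 354/804 = 44.0%, Formula K 323/501 = 64.5% → Formula K
Blend 1 wins each soil group but Formula K wins overall — the comparison reverses. Blend 1's plots skew toward clay, which has a lower base rate.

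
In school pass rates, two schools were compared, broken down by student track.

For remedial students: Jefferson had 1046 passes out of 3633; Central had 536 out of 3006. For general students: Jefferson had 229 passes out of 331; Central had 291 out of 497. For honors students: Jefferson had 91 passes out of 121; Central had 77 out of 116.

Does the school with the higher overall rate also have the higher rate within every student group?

Remedial: Jefferson 1046/3633 = 28.8%, Central 536/3006 = 17.8% → Jefferson
General: Jefferson 229/331 = 69.2%, Central 291/497 = 58.6% → Jefferson
Honors: Jefferson 91/121 = 75.2%, Central 77/116 = 66.4% → Jefferson
Overall: Jefferson 1366/4085 = 33.4%, Central 904/3619 = 25.0% → Jefferson
Jefferson wins overall and in every student group — no reversal.

Yes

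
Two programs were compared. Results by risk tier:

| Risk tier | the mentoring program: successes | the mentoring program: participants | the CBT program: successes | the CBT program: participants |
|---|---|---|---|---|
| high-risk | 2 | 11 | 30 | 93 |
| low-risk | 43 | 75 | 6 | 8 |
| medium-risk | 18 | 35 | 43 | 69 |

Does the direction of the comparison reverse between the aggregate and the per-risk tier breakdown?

Yes

High-risk: the mentoring program 2/11 = 18.2%, the CBT program 30/93 = 32.3% → the CBT program
Low-risk: the mentoring program 43/75 = 57.3%, the CBT program 6/8 = 75.0% → the CBT program
Medium-risk: the mentoring program 18/35 = 51.4%, the CBT program 43/69 = 62.3% → the CBT program
Overall: the mentoring program 63/121 = 52.1%, the CBT program 79/170 = 46.5% → the mentoring program
The CBT program wins each risk group but the mentoring program wins overall — the comparison reverses. The CBT program's participants skew toward high-risk, which has a lower base rate.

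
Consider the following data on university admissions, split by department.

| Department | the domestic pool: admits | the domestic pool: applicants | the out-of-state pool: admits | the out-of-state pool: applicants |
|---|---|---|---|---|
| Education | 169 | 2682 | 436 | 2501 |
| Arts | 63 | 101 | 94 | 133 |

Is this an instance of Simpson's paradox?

No

Education: the domestic pool 169/2682 = 6.3%, the out-of-state pool 436/2501 = 17.4% → the out-of-state pool
Arts: the domestic pool 63/101 = 62.4%, the out-of-state pool 94/133 = 70.7% → the out-of-state pool
Overall: the domestic pool 232/2783 = 8.3%, the out-of-state pool 530/2634 = 20.1% → the out-of-state pool
The out-of-state pool wins overall and in every department group — no reversal.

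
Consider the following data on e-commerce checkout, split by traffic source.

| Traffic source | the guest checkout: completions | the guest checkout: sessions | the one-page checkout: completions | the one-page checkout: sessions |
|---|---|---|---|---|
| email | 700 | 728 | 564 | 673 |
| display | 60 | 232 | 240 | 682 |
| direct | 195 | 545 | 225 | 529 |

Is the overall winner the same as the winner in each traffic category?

No

Email: the guest checkout 700/728 = 96.2%, the one-page checkout 564/673 = 83.8% → the guest checkout
Display: the guest checkout 60/232 = 25.9%, the one-page checkout 240/682 = 35.2% → the one-page checkout
Direct: the guest checkout 195/545 = 35.8%, the one-page checkout 225/529 = 42.5% → the one-page checkout
Overall: the guest checkout 955/1505 = 63.5%, the one-page checkout 1029/1884 = 54.6% → the guest checkout
Neither sweeps: the guest checkout wins 1 of 3 groups, the one-page checkout wins 2. The guest checkout wins overall but not every group — no Simpson reversal.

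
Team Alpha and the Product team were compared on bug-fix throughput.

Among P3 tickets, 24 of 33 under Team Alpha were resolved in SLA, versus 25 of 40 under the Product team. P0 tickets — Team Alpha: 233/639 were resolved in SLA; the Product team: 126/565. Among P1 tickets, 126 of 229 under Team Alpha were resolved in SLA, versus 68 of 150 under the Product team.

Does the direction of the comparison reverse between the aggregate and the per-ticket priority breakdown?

No

P3: Team Alpha 24/33 = 72.7%, the Product team 25/40 = 62.5% → Team Alpha
P0: Team Alpha 233/639 = 36.5%, the Product team 126/565 = 22.3% → Team Alpha
P1: Team Alpha 126/229 = 55.0%, the Product team 68/150 = 45.3% → Team Alpha
Overall: Team Alpha 383/901 = 42.5%, the Product team 219/755 = 29.0% → Team Alpha
Team Alpha wins overall and in every ticket group — no reversal.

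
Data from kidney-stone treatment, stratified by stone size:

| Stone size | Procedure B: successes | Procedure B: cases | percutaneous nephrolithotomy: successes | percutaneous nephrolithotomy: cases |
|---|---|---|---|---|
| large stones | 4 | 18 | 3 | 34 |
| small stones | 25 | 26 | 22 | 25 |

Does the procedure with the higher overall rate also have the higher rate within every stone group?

Large stones: Procedure B 4/18 = 22.2%, percutaneous nephrolithotomy 3/34 = 8.8% → Procedure B
Small stones: Procedure B 25/26 = 96.2%, percutaneous nephrolithotomy 22/25 = 88.0% → Procedure B
Overall: Procedure B 29/44 = 65.9%, percutaneous nephrolithotomy 25/59 = 42.4% → Procedure B
Procedure B wins overall and in every stone group — no reversal.

Yes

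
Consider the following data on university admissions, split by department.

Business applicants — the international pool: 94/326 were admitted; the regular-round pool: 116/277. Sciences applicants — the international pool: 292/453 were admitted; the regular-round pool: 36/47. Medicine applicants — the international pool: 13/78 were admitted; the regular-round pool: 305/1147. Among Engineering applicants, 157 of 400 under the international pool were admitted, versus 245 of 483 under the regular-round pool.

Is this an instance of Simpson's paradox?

Business: the international pool 94/326 = 28.8%, the regular-round pool 116/277 = 41.9% → the regular-round pool
Sciences: the international pool 292/453 = 64.5%, the regular-round pool 36/47 = 76.6% → the regular-round pool
Medicine: the international pool 13/78 = 16.7%, the regular-round pool 305/1147 = 26.6% → the regular-round pool
Engineering: the international pool 157/400 = 39.2%, the regular-round pool 245/483 = 50.7% → the regular-round pool
Overall: the international pool 556/1257 = 44.2%, the regular-round pool 702/1954 = 35.9% → the international pool
The regular-round pool wins each department group but the international pool wins overall — the comparison reverses. The regular-round pool's applicants skew toward Medicine, which has a lower base rate.

Yes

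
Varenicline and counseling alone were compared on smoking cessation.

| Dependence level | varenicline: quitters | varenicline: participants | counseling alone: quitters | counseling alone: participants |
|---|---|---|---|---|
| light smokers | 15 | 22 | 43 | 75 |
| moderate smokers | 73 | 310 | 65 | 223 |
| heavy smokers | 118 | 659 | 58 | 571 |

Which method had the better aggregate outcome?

Light smokers: varenicline 15/22 = 68.2%, counseling alone 43/75 = 57.3% → varenicline
Moderate smokers: varenicline 73/310 = 23.5%, counseling alone 65/223 = 29.1% → counseling alone
Heavy smokers: varenicline 118/659 = 17.9%, counseling alone 58/571 = 10.2% → varenicline
Overall: varenicline 206/991 = 20.8%, counseling alone 166/869 = 19.1% → varenicline
(Neither sweeps every dependence group, but varenicline has the higher pooled rate.)

varenicline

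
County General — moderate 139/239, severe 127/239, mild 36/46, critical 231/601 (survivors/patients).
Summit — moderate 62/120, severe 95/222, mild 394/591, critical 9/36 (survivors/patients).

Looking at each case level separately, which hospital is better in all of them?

Moderate: County General 139/239 = 58.2%, Summit 62/120 = 51.7% → County General
Severe: County General 127/239 = 53.1%, Summit 95/222 = 42.8% → County General
Mild: County General 36/46 = 78.3%, Summit 394/591 = 66.7% → County General
Critical: County General 231/601 = 38.4%, Summit 9/36 = 25.0% → County General
County General has the higher rate in all 4 groups.

County General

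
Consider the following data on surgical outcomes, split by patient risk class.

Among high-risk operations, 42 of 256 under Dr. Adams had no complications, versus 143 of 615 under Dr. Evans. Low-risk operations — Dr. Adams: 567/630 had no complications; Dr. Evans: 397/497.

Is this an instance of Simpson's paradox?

High-risk: Dr. Adams 42/256 = 16.4%, Dr. Evans 143/615 = 23.3% → Dr. Evans
Low-risk: Dr. Adams 567/630 = 90.0%, Dr. Evans 397/497 = 79.9% → Dr. Adams
Overall: Dr. Adams 609/886 = 68.7%, Dr. Evans 540/1112 = 48.6% → Dr. Adams
Neither sweeps: Dr. Adams wins 1 of 2 groups, Dr. Evans wins 1. Dr. Adams wins overall but not every group — no Simpson reversal.

No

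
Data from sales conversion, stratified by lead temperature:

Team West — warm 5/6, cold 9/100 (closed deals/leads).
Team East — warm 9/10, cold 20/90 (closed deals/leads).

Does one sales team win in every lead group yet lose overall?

No

Warm: Team West 5/6 = 83.3%, Team East 9/10 = 90.0% → Team East
Cold: Team West 9/100 = 9.0%, Team East 20/90 = 22.2% → Team East
Overall: Team West 14/106 = 13.2%, Team East 29/100 = 29.0% → Team East
Team East wins overall and in every lead group — no reversal.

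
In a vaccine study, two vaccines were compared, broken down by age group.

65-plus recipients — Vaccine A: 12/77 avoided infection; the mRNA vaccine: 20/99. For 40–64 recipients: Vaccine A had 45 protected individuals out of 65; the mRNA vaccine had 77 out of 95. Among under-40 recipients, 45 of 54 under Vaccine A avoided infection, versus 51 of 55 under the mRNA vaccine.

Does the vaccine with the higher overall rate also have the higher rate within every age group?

65-plus: Vaccine A 12/77 = 15.6%, the mRNA vaccine 20/99 = 20.2% → the mRNA vaccine
40–64: Vaccine A 45/65 = 69.2%, the mRNA vaccine 77/95 = 81.1% → the mRNA vaccine
Under-40: Vaccine A 45/54 = 83.3%, the mRNA vaccine 51/55 = 92.7% → the mRNA vaccine
Overall: Vaccine A 102/196 = 52.0%, the mRNA vaccine 148/249 = 59.4% → the mRNA vaccine
The mRNA vaccine wins overall and in every age group — no reversal.

Yes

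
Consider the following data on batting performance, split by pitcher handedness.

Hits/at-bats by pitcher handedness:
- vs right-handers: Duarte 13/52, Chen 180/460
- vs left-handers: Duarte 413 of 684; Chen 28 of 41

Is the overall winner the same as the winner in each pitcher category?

Vs right-handers: Duarte 13/52 = 25.0%, Chen 180/460 = 39.1% → Chen
Vs left-handers: Duarte 413/684 = 60.4%, Chen 28/41 = 68.3% → Chen
Overall: Duarte 426/736 = 57.9%, Chen 208/501 = 41.5% → Duarte
Chen wins each pitcher group but Duarte wins overall — the comparison reverses. Chen's at-bats skew toward vs right-handers, which has a lower base rate.

No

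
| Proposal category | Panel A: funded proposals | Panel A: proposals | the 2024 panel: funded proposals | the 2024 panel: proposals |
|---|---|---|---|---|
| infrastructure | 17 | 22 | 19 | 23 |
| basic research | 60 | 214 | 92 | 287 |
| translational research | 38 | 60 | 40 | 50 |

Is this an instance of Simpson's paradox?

No

Infrastructure: Panel A 17/22 = 77.3%, the 2024 panel 19/23 = 82.6% → the 2024 panel
Basic research: Panel A 60/214 = 28.0%, the 2024 panel 92/287 = 32.1% → the 2024 panel
Translational research: Panel A 38/60 = 63.3%, the 2024 panel 40/50 = 80.0% → the 2024 panel
Overall: Panel A 115/296 = 38.9%, the 2024 panel 151/360 = 41.9% → the 2024 panel
The 2024 panel wins overall and in every proposal group — no reversal.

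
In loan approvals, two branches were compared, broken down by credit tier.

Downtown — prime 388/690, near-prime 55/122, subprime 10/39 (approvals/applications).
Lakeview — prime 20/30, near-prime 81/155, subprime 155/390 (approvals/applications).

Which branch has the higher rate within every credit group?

Lakeview

Prime: Downtown 388/690 = 56.2%, Lakeview 20/30 = 66.7% → Lakeview
Near-prime: Downtown 55/122 = 45.1%, Lakeview 81/155 = 52.3% → Lakeview
Subprime: Downtown 10/39 = 25.6%, Lakeview 155/390 = 39.7% → Lakeview
Lakeview has the higher rate in all 3 groups.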